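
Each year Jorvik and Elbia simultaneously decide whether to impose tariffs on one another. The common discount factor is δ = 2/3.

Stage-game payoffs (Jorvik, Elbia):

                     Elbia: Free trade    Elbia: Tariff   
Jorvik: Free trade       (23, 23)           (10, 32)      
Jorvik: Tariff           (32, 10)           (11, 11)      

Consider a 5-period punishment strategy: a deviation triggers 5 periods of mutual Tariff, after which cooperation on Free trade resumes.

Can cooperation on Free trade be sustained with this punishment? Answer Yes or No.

Yes

IC: δ+…+δ^5 ≥ (32−23)/(23−11) = 3/4.
At δ = 2/3: partial sum = 1.7366 ≥ 0.7500. Cooperation sustainable.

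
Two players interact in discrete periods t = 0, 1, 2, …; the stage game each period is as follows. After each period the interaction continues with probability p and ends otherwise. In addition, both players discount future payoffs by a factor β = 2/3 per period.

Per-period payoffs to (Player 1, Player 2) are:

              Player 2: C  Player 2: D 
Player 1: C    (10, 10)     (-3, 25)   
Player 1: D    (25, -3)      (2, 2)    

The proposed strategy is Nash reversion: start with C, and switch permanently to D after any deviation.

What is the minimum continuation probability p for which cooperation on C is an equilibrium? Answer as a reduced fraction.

With continuation probability p and discount β, the effective per-period discount factor is βp.
Grim-trigger IC: βp ≥ (25−10)/(25−2) = 15/23.
So p ≥ (15/23)/(2/3) = 45/46.

45/46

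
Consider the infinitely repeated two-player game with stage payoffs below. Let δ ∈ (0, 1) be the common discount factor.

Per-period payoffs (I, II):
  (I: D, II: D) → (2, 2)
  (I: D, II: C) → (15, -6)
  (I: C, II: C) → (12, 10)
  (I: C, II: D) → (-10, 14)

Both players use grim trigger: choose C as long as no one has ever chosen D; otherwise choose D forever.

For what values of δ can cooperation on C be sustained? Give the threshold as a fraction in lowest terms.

For I: deviation gain 15−12 = 3, per-period punishment loss 12−2 = 10. IC gives δ ≥ 3/13.
For II: gain 4, loss 8 per period, so δ ≥ 4/12 = 1/3.
The tighter constraint is II's, so cooperation needs δ ≥ 1/3.

1/3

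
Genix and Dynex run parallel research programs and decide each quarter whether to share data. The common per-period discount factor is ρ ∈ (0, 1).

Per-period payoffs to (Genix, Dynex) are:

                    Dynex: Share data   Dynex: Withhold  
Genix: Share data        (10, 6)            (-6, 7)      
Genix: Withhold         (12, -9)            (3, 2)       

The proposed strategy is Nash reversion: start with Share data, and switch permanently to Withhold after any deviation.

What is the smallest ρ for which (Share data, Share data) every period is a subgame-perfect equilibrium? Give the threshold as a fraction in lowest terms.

2/9

Genix: cooperation gives 10 each period; deviation gives 12 once then 3 forever.
  10/(1−ρ) ≥ 12 + 3ρ/(1−ρ) ⇒ ρ ≥ 2/9.
Dynex: cooperation gives 6 each period; deviation gives 7 once then 2 forever.
  ρ ≥ 1/5.
Both must hold, so the binding constraint is Genix's: ρ ≥ 2/9.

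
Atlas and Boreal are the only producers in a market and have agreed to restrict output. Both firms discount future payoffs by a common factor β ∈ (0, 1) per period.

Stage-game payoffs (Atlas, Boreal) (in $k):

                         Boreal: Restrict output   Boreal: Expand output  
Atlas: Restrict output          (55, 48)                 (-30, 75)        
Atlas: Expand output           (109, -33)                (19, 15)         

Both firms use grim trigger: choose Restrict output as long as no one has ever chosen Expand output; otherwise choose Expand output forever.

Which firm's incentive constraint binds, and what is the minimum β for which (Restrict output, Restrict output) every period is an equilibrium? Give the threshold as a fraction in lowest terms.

Atlas's threshold: (109−55)/(109−19) = 3/5.
Boreal's threshold: (75−48)/(75−15) = 9/20.
3/5 > 9/20, so Atlas binds and β* = 3/5.

Atlas; β ≥ 3/5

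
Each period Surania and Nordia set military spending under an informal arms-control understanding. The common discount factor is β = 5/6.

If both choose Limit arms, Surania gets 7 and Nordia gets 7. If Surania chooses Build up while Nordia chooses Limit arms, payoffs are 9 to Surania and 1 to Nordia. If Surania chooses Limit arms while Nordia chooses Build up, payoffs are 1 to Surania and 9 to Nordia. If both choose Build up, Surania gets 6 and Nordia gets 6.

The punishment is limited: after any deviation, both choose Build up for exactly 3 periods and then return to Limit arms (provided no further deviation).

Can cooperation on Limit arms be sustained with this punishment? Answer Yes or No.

Yes

A one-shot deviation gives 9 now, then 6 for 3 periods, then back to 7.
Gain from deviating: (9−7) today; loss: (7−6) in each of the next 3 periods.
No-deviation condition: (7−6)(β+…+β^3) ≥ 9−7, i.e. β+…+β^3 ≥ 2.
At β = 5/6: β+…+β^3 = 2.1065 ≥ 2.0000.
So cooperation is sustainable.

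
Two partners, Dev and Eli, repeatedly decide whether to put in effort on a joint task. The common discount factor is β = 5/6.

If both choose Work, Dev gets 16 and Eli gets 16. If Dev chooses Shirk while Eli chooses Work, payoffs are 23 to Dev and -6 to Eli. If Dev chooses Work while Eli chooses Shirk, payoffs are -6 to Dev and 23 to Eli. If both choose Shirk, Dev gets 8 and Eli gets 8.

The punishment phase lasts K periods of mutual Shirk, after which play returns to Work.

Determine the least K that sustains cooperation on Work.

No profitable deviation requires (16−8)(β+…+β^K) ≥ 23−16, i.e. β+…+β^K ≥ 7/8 ≈ 0.8750.
With β = 5/6, the partial sums are K=1: 0.8333, K=2: 1.5278.
K = 2 is the first length at which the sum reaches 0.8750.

2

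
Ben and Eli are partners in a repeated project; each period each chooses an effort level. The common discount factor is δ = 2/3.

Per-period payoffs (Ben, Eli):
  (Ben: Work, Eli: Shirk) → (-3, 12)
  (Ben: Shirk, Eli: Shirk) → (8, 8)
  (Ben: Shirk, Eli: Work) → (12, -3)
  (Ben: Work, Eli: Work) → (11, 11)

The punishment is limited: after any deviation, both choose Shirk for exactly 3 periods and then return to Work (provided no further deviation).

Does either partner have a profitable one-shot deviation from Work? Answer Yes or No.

No

Comparing payoff streams over the 4 periods until play realigns: cooperate → 11(1+δ+…+δ^3); deviate → 12 + 8(δ+…+δ^3).
Cooperation is sustained iff (11−8)(δ+…+δ^3) ≥ 12−11.
δ+…+δ^3 = 2/3·(1−(2/3)^3)/(1−2/3) = 1.4074, and (12−11)/(11−8) = 0.3333.
1.4074 ≥ 0.3333, so cooperation is sustainable.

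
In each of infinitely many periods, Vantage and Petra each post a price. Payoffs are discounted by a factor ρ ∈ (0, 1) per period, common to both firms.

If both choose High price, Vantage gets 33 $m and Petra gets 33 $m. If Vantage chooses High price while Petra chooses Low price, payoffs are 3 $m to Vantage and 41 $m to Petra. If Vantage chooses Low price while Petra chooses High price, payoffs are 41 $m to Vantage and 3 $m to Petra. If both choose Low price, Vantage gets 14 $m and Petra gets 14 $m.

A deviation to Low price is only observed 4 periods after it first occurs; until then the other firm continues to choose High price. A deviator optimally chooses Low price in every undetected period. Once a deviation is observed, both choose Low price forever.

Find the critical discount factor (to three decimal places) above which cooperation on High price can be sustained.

Deviating for the 4 undetected periods gains 41−33 = 8 per period over cooperation, then loses 33−14 = 19 per period forever once punishment starts.
Gain: 8(1 + ρ + … + ρ^3); loss: 19·ρ^4/(1−ρ).
No profitable deviation ⇔ 8(1−ρ^4) ≤ 19·ρ^4, i.e. ρ^4 ≥ 8/(8+19) = 8/27.
Hence ρ ≥ (8/27)^(1/4) ≈ 0.738.

0.738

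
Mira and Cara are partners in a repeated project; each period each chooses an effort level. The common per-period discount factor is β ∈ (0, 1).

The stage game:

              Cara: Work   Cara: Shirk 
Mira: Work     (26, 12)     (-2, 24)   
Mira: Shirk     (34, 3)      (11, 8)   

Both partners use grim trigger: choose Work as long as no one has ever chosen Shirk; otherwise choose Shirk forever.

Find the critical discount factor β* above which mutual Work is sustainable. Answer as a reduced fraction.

3/4

For Mira: deviation gain 34−26 = 8, per-period punishment loss 26−11 = 15. IC gives β ≥ 8/23.
For Cara: gain 12, loss 4 per period, so β ≥ 12/16 = 3/4.
The tighter constraint is Cara's, so cooperation needs β ≥ 3/4.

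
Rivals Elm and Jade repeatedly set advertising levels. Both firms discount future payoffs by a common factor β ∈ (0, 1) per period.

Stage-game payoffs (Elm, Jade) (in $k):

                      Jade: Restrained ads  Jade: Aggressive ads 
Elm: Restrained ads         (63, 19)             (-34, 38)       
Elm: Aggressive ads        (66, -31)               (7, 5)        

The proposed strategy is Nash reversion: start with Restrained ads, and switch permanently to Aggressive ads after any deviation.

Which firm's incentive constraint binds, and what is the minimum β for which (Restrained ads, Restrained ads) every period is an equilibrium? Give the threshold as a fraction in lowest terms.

For Elm: deviation gain 66−63 = 3, per-period punishment loss 63−7 = 56. IC gives β ≥ 3/59.
For Jade: gain 19, loss 14 per period, so β ≥ 19/33.
The tighter constraint is Jade's, so cooperation needs β ≥ 19/33.

Jade; β ≥ 19/33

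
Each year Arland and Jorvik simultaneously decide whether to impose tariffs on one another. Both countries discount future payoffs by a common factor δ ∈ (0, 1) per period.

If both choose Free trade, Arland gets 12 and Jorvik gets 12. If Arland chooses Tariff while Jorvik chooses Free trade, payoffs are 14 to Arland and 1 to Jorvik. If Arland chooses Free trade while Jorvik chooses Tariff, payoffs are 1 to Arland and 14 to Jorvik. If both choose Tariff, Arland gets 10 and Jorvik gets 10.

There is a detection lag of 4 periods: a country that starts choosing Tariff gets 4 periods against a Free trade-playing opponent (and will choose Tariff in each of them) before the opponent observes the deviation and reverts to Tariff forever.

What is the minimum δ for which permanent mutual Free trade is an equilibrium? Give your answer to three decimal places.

A deviator earns 14 for 4 periods, then 10 forever; cooperating earns 12 forever. Multiplying the IC by (1−δ):
12 ≥ 14(1−δ^4) + 10δ^4, so 4·δ^4 ≥ 2 and δ^4 ≥ 1/2.
δ ≥ (1/2)^(1/4) ≈ 0.841.

0.841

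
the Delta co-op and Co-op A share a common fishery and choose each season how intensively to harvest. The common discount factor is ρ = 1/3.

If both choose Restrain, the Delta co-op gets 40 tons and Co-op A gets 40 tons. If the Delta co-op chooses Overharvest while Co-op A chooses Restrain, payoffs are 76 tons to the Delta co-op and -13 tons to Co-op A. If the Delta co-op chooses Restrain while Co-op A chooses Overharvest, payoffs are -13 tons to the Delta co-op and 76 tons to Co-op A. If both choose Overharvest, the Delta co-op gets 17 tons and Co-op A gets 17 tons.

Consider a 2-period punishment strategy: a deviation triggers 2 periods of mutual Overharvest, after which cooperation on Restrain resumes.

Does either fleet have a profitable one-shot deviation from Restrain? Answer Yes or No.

Yes

A one-shot deviation gives 76 now, then 17 for 2 periods, then back to 40.
Gain from deviating: (76−40) today; loss: (40−17) in each of the next 2 periods.
No-deviation condition: (40−17)(ρ+…+ρ^2) ≥ 76−40, i.e. ρ+…+ρ^2 ≥ 36/23.
At ρ = 1/3: ρ+…+ρ^2 = 0.4444 < 1.5652.
So cooperation is not sustainable.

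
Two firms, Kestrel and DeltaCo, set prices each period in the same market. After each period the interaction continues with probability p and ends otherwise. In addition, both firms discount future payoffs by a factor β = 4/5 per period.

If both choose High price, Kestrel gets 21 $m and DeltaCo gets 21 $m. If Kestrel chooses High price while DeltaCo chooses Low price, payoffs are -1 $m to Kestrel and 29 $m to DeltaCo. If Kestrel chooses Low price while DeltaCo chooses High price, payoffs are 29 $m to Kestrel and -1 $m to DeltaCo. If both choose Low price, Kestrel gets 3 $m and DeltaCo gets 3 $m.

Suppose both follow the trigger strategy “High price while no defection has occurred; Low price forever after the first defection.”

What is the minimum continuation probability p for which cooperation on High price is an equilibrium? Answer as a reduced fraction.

5/13

With continuation probability p and discount β, the effective per-period discount factor is βp.
Grim-trigger IC: βp ≥ (29−21)/(29−3) = 4/13.
So p ≥ (4/13)/(4/5) = 5/13.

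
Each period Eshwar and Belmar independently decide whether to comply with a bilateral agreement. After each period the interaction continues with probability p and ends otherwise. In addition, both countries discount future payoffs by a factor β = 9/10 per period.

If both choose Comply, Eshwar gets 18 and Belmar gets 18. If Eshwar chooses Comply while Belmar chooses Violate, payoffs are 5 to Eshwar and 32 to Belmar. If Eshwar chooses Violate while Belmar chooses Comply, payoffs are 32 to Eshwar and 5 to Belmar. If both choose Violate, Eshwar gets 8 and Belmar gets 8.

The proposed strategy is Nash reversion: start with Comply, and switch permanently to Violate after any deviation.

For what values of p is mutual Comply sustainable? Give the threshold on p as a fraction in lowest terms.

Expected continuation weight on next period's payoff is β·p = 9/10·p, which plays the role of the discount factor.
Cooperation requires 9/10·p ≥ (32−18)/(32−8) = 7/12, hence p ≥ 35/54.

35/54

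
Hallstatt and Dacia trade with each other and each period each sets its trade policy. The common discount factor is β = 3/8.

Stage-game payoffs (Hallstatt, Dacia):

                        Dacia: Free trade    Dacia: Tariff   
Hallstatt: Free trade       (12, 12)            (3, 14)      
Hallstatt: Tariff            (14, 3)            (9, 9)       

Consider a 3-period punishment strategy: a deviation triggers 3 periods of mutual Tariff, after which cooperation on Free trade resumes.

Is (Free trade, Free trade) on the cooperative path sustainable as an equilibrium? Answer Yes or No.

Comparing payoff streams over the 4 periods until play realigns: cooperate → 12(1+β+…+β^3); deviate → 14 + 9(β+…+β^3).
Cooperation is sustained iff (12−9)(β+…+β^3) ≥ 14−12.
β+…+β^3 = 3/8·(1−(3/8)^3)/(1−3/8) = 0.5684, and (14−12)/(12−9) = 0.6667.
0.5684 < 0.6667, so cooperation is not sustainable.

No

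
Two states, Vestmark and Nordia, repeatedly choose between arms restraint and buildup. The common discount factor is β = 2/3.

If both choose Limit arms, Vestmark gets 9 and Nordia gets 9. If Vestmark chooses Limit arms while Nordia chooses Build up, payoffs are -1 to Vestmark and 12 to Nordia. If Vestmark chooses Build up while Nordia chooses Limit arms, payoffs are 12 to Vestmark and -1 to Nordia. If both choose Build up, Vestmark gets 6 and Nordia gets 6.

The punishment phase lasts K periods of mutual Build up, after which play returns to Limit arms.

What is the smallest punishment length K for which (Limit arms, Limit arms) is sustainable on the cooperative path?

2

No profitable deviation requires (9−6)(β+…+β^K) ≥ 12−9, i.e. β+…+β^K ≥ 1 ≈ 1.0000.
With β = 2/3, the partial sums are K=1: 0.6667, K=2: 1.1111.
K = 2 is the first length at which the sum reaches 1.0000.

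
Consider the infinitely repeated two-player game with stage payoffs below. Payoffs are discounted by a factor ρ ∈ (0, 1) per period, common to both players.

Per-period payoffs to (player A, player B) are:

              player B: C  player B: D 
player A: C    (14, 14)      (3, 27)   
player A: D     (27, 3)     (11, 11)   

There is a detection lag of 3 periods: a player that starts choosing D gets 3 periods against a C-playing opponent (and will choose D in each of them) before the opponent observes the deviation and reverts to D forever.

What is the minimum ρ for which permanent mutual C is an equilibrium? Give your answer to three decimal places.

0.933

Deviating for the 3 undetected periods gains 27−14 = 13 per period over cooperation, then loses 14−11 = 3 per period forever once punishment starts.
Gain: 13(1 + ρ + … + ρ^2); loss: 3·ρ^3/(1−ρ).
No profitable deviation ⇔ 13(1−ρ^3) ≤ 3·ρ^3, i.e. ρ^3 ≥ 13/(13+3) = 13/16.
Hence ρ ≥ (13/16)^(1/3) ≈ 0.933.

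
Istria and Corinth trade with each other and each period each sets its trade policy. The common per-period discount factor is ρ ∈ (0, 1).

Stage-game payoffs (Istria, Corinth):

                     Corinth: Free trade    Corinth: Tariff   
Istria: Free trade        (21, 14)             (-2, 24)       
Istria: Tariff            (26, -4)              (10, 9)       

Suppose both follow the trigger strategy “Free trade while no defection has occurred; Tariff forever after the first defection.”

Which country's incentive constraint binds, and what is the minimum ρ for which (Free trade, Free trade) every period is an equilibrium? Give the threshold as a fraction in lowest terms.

Corinth; ρ ≥ 2/3

Istria: cooperation gives 21 each period; deviation gives 26 once then 10 forever.
  21/(1−ρ) ≥ 26 + 10ρ/(1−ρ) ⇒ ρ ≥ 5/16.
Corinth: cooperation gives 14 each period; deviation gives 24 once then 9 forever.
  ρ ≥ 10/15 = 2/3.
Both must hold, so the binding constraint is Corinth's: ρ ≥ 2/3.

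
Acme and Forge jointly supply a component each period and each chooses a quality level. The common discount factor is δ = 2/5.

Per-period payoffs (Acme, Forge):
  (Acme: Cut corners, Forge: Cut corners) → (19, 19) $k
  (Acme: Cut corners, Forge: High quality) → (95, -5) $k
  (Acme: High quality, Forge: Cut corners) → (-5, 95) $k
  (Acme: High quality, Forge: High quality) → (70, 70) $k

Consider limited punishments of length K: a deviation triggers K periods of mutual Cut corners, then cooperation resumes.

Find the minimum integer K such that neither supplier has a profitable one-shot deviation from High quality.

2

Need Σ_{k=1}^{K} δ^k ≥ (95−70)/(70−19) = 0.4902 at δ = 2/5.
At K = 1 the sum is 0.4000 < 0.4902; at K = 2 it is 0.5600 ≥ 0.4902.
So the minimum punishment length is K = 2.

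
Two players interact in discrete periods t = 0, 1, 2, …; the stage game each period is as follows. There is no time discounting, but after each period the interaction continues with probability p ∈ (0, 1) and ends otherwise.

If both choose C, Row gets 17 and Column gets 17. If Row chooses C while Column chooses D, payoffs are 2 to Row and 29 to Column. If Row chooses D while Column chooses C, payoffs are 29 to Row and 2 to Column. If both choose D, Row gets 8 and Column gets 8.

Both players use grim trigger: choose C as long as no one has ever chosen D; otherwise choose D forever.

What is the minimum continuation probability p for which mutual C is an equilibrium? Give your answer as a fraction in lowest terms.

Expected cooperation value is 17 + p·17 + p²·17 + … = 17/(1−p); deviation gives 29 + p·8/(1−p).
17 ≥ 29(1−p) + 8p ⇒ 21p ≥ 12 ⇒ p ≥ 12/21 = 4/7.

4/7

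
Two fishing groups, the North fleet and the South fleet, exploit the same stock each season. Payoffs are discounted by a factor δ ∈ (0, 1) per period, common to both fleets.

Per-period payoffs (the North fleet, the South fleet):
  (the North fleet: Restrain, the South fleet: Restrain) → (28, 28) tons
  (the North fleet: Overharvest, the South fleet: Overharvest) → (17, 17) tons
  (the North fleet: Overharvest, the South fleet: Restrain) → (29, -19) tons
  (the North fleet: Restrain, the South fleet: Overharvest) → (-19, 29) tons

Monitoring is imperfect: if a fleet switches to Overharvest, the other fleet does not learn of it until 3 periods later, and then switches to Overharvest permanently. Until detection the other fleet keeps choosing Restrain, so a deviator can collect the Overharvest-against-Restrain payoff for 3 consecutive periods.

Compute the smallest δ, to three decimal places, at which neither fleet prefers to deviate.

A deviator earns 29 for 3 periods, then 17 forever; cooperating earns 28 forever. Multiplying the IC by (1−δ):
28 ≥ 29(1−δ^3) + 17δ^3, so 12·δ^3 ≥ 1 and δ^3 ≥ 1/12.
δ ≥ (1/12)^(1/3) ≈ 0.437.

0.437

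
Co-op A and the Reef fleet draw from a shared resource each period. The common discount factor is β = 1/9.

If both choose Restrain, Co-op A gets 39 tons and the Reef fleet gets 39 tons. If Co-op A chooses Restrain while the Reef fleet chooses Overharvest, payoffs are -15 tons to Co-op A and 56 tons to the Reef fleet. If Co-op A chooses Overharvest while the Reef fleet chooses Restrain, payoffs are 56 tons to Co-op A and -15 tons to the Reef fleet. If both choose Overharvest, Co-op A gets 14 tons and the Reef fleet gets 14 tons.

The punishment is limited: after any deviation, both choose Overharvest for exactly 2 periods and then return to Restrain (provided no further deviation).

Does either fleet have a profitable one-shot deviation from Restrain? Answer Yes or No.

Yes

IC: β+…+β^2 ≥ (56−39)/(39−14) = 17/25.
At β = 1/9: partial sum = 0.1235 < 0.6800. Cooperation not sustainable.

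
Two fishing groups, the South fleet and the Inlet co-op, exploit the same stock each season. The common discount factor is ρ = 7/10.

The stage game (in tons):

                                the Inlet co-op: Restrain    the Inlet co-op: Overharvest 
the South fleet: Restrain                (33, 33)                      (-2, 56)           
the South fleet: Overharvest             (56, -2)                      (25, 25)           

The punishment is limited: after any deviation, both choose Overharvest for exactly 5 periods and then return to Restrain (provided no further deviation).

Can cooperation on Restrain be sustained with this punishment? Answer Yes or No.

A one-shot deviation gives 56 now, then 25 for 5 periods, then back to 33.
Gain from deviating: (56−33) today; loss: (33−25) in each of the next 5 periods.
No-deviation condition: (33−25)(ρ+…+ρ^5) ≥ 56−33, i.e. ρ+…+ρ^5 ≥ 23/8.
At ρ = 7/10: ρ+…+ρ^5 = 1.9412 < 2.8750.
So cooperation is not sustainable.

No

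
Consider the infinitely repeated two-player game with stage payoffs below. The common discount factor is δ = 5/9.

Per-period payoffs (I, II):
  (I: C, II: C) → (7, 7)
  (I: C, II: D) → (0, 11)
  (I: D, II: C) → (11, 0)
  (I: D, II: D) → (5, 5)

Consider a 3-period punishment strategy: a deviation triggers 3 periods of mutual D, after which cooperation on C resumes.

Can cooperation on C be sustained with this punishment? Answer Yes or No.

A one-shot deviation gives 11 now, then 5 for 3 periods, then back to 7.
Gain from deviating: (11−7) today; loss: (7−5) in each of the next 3 periods.
No-deviation condition: (7−5)(δ+…+δ^3) ≥ 11−7, i.e. δ+…+δ^3 ≥ 2.
At δ = 5/9: δ+…+δ^3 = 1.0357 < 2.0000.
So cooperation is not sustainable.

No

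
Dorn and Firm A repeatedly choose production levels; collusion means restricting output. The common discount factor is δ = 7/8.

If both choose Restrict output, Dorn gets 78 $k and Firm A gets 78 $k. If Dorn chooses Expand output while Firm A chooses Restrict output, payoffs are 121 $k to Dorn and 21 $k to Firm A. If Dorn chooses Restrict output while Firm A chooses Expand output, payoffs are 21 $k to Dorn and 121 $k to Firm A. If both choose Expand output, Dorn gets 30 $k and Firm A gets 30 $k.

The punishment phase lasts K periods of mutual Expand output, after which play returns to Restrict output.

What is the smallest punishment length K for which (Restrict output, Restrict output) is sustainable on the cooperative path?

2

Need Σ_{k=1}^{K} δ^k ≥ (121−78)/(78−30) = 0.8958 at δ = 7/8.
At K = 1 the sum is 0.8750 < 0.8958; at K = 2 it is 1.6406 ≥ 0.8958.
So the minimum punishment length is K = 2.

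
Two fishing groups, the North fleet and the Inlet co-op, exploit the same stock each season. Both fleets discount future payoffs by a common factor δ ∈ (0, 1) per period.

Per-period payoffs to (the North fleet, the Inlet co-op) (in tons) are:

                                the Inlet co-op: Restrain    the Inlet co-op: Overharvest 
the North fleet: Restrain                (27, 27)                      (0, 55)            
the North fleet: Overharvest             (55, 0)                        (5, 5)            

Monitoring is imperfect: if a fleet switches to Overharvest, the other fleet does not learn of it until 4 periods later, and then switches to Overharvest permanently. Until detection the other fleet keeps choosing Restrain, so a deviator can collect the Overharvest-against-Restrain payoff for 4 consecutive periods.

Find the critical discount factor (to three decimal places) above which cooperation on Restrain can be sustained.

Deviating for the 4 undetected periods gains 55−27 = 28 per period over cooperation, then loses 27−5 = 22 per period forever once punishment starts.
Gain: 28(1 + δ + … + δ^3); loss: 22·δ^4/(1−δ).
No profitable deviation ⇔ 28(1−δ^4) ≤ 22·δ^4, i.e. δ^4 ≥ 28/(28+22) = 14/25.
Hence δ ≥ (14/25)^(1/4) ≈ 0.865.

0.865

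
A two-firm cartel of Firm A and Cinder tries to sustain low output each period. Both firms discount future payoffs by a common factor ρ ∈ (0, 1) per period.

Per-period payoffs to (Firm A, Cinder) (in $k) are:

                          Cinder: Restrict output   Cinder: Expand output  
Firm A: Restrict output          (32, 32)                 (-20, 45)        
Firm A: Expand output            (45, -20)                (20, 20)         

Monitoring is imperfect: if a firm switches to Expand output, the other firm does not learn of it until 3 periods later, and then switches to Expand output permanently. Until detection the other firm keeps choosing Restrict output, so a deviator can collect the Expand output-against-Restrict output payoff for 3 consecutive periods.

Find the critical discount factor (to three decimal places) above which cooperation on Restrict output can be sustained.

0.804

The best deviation is to choose Expand output for all 3 undetected periods, earning 45 each, then 20 forever once detected.
Deviation value: 45(1−ρ^3)/(1−ρ) + 20ρ^3/(1−ρ); cooperation value: 32/(1−ρ).
IC: 32 ≥ 45(1−ρ^3) + 20ρ^3 = 45 − 25ρ^3.
So ρ^3 ≥ 13/25, giving ρ ≥ (13/25)^(1/3) ≈ 0.804.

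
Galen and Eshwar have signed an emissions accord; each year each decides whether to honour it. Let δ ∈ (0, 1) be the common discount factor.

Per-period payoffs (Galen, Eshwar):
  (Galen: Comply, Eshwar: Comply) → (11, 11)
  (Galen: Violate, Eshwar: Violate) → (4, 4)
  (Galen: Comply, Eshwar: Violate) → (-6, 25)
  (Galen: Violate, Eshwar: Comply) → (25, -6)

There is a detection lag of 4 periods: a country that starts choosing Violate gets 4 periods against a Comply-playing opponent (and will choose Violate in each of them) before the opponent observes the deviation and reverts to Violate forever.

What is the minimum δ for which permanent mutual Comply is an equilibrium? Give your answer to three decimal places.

A deviator earns 25 for 4 periods, then 4 forever; cooperating earns 11 forever. Multiplying the IC by (1−δ):
11 ≥ 25(1−δ^4) + 4δ^4, so 21·δ^4 ≥ 14 and δ^4 ≥ 2/3.
δ ≥ (2/3)^(1/4) ≈ 0.904.

0.904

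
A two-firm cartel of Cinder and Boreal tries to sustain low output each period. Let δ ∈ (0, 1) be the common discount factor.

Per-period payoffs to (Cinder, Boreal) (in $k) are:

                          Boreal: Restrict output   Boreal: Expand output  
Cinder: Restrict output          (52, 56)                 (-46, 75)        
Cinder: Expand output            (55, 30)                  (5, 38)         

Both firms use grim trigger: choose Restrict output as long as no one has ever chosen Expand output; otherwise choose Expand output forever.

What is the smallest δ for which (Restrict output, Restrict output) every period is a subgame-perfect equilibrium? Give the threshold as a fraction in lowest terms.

19/37

For Cinder: deviation gain 55−52 = 3, per-period punishment loss 52−5 = 47. IC gives δ ≥ 3/50.
For Boreal: gain 19, loss 18 per period, so δ ≥ 19/37.
The tighter constraint is Boreal's, so cooperation needs δ ≥ 19/37.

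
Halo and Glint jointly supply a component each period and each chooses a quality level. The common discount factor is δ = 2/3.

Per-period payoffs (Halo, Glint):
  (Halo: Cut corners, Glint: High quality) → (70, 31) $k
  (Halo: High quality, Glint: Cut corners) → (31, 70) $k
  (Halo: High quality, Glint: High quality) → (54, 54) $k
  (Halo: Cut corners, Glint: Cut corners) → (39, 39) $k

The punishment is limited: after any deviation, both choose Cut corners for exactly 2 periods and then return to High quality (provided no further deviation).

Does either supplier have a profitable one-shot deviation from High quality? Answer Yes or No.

IC: δ+…+δ^2 ≥ (70−54)/(54−39) = 16/15.
At δ = 2/3: partial sum = 1.1111 ≥ 1.0667. Cooperation sustainable.

No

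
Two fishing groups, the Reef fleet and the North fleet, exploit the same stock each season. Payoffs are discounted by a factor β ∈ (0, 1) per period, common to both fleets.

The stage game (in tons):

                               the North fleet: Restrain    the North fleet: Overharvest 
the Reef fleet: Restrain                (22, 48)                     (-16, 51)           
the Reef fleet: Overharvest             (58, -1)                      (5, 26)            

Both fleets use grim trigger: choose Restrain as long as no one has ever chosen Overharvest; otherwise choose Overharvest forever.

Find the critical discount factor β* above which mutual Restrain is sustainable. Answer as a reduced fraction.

the Reef fleet's threshold: (58−22)/(58−5) = 36/53.
the North fleet's threshold: (51−48)/(51−26) = 3/25.
36/53 > 3/25, so the Reef fleet binds and β* = 36/53.

36/53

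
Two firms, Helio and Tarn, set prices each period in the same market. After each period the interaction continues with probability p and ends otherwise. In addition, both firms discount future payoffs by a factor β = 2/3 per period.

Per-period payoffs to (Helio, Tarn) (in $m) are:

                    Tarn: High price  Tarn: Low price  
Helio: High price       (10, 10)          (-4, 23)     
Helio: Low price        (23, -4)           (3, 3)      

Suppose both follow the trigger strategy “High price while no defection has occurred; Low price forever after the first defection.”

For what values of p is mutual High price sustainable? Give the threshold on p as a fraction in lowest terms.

39/40

Expected continuation weight on next period's payoff is β·p = 2/3·p, which plays the role of the discount factor.
Cooperation requires 2/3·p ≥ (23−10)/(23−3) = 13/20, hence p ≥ 39/40.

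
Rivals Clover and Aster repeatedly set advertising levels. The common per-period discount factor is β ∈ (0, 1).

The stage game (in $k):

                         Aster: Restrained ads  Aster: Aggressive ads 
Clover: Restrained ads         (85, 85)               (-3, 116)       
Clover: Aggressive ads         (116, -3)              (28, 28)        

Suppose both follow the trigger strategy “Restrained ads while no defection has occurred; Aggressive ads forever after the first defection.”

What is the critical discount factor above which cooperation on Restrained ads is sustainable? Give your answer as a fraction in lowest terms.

31/88

One-period gain from deviating is 116 − 85 = 31. The loss is 85 − 28 = 57 in every subsequent period, with present value 57·β/(1−β).
Deviation is unprofitable when 57·β/(1−β) ≥ 31, i.e. β/(1−β) ≥ 31/57.
Equivalently β ≥ 31/(31+57) = 31/88.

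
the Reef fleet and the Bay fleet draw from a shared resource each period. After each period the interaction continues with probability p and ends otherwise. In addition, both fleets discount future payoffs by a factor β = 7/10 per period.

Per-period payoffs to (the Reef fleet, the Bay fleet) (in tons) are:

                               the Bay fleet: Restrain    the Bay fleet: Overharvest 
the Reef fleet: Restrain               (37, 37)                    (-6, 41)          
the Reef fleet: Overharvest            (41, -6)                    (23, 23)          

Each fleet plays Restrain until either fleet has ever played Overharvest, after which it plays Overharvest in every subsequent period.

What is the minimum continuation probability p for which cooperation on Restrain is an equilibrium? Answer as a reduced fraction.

20/63

Expected continuation weight on next period's payoff is β·p = 7/10·p, which plays the role of the discount factor.
Cooperation requires 7/10·p ≥ (41−37)/(41−23) = 2/9, hence p ≥ 20/63.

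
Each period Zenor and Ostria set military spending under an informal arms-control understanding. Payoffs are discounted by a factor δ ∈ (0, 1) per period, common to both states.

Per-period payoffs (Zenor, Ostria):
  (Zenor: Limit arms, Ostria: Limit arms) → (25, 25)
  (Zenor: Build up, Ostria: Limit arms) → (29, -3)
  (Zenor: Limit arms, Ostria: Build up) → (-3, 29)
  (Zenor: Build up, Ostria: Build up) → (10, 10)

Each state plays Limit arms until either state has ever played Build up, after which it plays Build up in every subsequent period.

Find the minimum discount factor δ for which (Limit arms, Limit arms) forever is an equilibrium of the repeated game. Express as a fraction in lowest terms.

Under grim trigger the critical discount factor is (T−C)/(T−P) with T = 29, C = 25, P = 10.
δ* = (29−25)/(29−10) = 4/19.

4/19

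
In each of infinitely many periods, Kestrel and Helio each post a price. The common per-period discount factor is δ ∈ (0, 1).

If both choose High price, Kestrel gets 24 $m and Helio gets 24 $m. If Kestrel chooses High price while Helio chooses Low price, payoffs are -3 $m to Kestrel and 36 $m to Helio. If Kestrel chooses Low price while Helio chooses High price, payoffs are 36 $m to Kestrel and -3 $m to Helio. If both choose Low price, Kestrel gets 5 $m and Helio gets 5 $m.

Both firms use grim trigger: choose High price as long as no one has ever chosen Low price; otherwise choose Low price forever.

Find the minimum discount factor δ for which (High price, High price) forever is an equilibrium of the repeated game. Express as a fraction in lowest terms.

12/31

24/(1−δ) ≥ 36 + 5δ/(1−δ)
24 ≥ 36 − 31δ
δ ≥ 12/31.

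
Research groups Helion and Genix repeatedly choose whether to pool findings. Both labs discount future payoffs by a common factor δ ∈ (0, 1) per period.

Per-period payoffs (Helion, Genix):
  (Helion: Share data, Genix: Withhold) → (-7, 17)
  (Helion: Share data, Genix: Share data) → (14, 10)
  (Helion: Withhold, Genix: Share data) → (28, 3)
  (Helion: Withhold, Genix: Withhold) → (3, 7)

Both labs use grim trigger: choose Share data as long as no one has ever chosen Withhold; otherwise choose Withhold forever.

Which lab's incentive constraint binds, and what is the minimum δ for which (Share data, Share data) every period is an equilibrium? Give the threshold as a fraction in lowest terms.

Helion: cooperation gives 14 each period; deviation gives 28 once then 3 forever.
  14/(1−δ) ≥ 28 + 3δ/(1−δ) ⇒ δ ≥ 14/25.
Genix: cooperation gives 10 each period; deviation gives 17 once then 7 forever.
  δ ≥ 7/10.
Both must hold, so the binding constraint is Genix's: δ ≥ 7/10.

Genix; δ ≥ 7/10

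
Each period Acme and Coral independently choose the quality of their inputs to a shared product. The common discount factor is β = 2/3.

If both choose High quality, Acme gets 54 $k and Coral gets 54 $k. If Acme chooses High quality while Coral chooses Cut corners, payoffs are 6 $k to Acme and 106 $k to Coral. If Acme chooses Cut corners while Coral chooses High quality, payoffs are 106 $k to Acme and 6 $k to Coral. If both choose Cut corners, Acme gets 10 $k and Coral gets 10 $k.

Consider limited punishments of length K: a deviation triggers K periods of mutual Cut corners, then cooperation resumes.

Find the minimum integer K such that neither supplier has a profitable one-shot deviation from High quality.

3

No profitable deviation requires (54−10)(β+…+β^K) ≥ 106−54, i.e. β+…+β^K ≥ 13/11 ≈ 1.1818.
With β = 2/3, the partial sums are K=1: 0.6667, K=2: 1.1111, K=3: 1.4074.
K = 3 is the first length at which the sum reaches 1.1818.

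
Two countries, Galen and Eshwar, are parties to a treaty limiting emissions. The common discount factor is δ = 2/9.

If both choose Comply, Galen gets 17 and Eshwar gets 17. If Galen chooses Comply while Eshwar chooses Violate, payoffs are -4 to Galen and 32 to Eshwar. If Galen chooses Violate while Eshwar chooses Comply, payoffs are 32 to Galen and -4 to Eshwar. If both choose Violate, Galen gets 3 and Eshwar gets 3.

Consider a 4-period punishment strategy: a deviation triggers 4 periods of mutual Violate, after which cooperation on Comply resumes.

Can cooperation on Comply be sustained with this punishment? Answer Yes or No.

Comparing payoff streams over the 5 periods until play realigns: cooperate → 17(1+δ+…+δ^4); deviate → 32 + 3(δ+…+δ^4).
Cooperation is sustained iff (17−3)(δ+…+δ^4) ≥ 32−17.
δ+…+δ^4 = 2/9·(1−(2/9)^4)/(1−2/9) = 0.2850, and (32−17)/(17−3) = 1.0714.
0.2850 < 1.0714, so cooperation is not sustainable.

No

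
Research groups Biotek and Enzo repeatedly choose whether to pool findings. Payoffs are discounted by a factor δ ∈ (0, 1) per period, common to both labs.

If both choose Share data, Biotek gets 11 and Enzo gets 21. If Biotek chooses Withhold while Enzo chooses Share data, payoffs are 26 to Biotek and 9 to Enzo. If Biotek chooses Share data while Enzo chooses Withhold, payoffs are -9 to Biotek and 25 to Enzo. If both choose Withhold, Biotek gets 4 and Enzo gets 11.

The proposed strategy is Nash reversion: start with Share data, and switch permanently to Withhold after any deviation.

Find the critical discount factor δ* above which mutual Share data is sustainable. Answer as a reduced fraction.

15/22

For Biotek: deviation gain 26−11 = 15, per-period punishment loss 11−4 = 7. IC gives δ ≥ 15/22.
For Enzo: gain 4, loss 10 per period, so δ ≥ 4/14 = 2/7.
The tighter constraint is Biotek's, so cooperation needs δ ≥ 15/22.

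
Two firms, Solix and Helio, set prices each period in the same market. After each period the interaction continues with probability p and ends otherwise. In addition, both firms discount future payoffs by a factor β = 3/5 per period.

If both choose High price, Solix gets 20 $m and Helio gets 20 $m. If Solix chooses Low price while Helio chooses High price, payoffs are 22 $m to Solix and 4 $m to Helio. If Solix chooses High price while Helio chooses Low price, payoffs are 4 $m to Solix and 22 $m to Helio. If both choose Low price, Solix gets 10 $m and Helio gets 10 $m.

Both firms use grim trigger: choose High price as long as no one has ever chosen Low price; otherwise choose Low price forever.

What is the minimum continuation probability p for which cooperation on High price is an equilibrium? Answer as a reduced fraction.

Expected continuation weight on next period's payoff is β·p = 3/5·p, which plays the role of the discount factor.
Cooperation requires 3/5·p ≥ (22−20)/(22−10) = 1/6, hence p ≥ 5/18.

5/18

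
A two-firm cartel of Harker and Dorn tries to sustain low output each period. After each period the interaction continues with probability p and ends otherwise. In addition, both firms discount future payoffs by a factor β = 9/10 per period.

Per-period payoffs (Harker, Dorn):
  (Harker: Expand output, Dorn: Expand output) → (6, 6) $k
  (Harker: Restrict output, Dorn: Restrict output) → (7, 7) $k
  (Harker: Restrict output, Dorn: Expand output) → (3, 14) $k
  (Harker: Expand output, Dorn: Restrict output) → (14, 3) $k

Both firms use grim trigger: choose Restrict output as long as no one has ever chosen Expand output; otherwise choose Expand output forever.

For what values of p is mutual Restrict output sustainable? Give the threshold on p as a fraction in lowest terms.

35/36

With continuation probability p and discount β, the effective per-period discount factor is βp.
Grim-trigger IC: βp ≥ (14−7)/(14−6) = 7/8.
So p ≥ (7/8)/(9/10) = 35/36.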